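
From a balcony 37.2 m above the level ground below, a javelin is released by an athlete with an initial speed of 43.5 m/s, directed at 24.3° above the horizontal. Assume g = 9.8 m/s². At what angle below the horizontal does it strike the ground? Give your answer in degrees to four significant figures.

Components: vₓ = 43.50 cos 24.3° = 39.65 m/s, v_y0 = 43.50 sin 24.3° = 17.90 m/s.
The projectile lands when y = 37.2 + (17.90) t − ½·9.80·t² = 0. Positive root: t = (17.90 + √(17.90² + 2·9.80·37.2)) / 9.80 = (17.90 + 32.40) / 9.80 = 5.132 s.
At impact: v_y = v_y0 − g t = −32.40 m/s; vₓ = 39.65 m/s.
Angle below horizontal: arctan(|v_y|/vₓ) = arctan(32.40/39.65) = 39.25°.

39.25°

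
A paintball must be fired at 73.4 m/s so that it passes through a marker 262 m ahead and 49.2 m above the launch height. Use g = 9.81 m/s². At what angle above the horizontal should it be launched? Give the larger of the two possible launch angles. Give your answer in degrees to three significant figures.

Trajectory: y = x tanθ − g x² (1 + tan²θ)/(2v₀²). With x = 262, y = 49.2, v₀ = 73.4, g = 9.81:
62.50 tan²θ − 262 tanθ + (111.7) = 0.
tanθ = [262 ± √(262² − 4 × 62.50 × (111.7))] / (2 × 62.50) = (262 ± 201.8) / 125.0, giving tanθ = 0.4817 or 3.711.
θ = 25.72° or 74.92°; the larger is 74.92°.

74.9°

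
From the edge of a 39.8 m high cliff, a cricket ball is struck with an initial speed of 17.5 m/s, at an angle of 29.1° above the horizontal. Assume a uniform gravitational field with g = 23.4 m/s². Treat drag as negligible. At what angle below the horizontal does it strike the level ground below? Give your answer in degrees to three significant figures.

70.8°

Resolve: vₓ = 17.50 cos 29.1° = 15.29 m/s and v_y0 = 17.50 sin 29.1° = 8.511 m/s.
Vertical motion (up positive, ground at y = 0): 11.70 t² − (8.511) t − 39.8 = 0, so t = (8.511 + √(8.511² + 2·23.4·39.8)) / 23.4 = (8.511 + 43.99) / 23.4 = 2.244 s.
At impact: v_y = v_y0 − g t = −43.99 m/s; vₓ = 15.29 m/s.
Angle below horizontal: arctan(|v_y|/vₓ) = arctan(43.99/15.29) = 70.83°.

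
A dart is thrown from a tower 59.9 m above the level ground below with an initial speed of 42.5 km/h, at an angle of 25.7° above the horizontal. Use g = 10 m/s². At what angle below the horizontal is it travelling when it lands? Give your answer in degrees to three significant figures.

Convert: 42.5 km/h = 42.5/3.6 = 11.81 m/s.
Components: vₓ = 11.81 cos 25.7° = 10.64 m/s, v_y0 = 11.81 sin 25.7° = 5.120 m/s.
The projectile lands when y = 59.9 + (5.120) t − ½·10.0·t² = 0. Positive root: t = (5.120 + √(5.120² + 2·10.0·59.9)) / 10.0 = (5.120 + 34.99) / 10.0 = 4.011 s.
At impact: v_y = v_y0 − g t = −34.99 m/s; vₓ = 10.64 m/s.
Angle below horizontal: arctan(|v_y|/vₓ) = arctan(34.99/10.64) = 73.09°.

73.1°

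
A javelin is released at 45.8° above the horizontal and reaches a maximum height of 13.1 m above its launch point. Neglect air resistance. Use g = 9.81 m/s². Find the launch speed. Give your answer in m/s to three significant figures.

At the peak v_y = 0, so v_y0 = √(2gH) = √(2 × 9.81 × 13.1) = 16.03 m/s.
v_y0 = v₀ sin θ ⇒ v₀ = 16.03 / sin 45.8° = 22.36 m/s.

22.4 m/s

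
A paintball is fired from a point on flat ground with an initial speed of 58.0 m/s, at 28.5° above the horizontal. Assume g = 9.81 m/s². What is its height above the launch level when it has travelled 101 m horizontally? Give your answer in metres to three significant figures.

35.6 m

Resolve: vₓ = 58.00 cos 28.5° = 50.97 m/s and v_y0 = 58.00 sin 28.5° = 27.68 m/s.
Time to reach x = 101 m: t = x/vₓ = 101/50.97 = 1.982 s.
Height: y = v_y0 t − ½ g t² = 27.68 × 1.982 − 4.905 × 1.982² = 54.84 − 19.26 = 35.58 m.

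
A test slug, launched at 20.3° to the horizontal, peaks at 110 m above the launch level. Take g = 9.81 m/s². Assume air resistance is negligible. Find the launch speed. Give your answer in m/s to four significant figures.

133.9 m/s

At the peak v_y = 0, so v_y0 = √(2gH) = √(2 × 9.81 × 110) = 46.46 m/s.
v_y0 = v₀ sin θ ⇒ v₀ = 46.46 / sin 20.3° = 133.9 m/s.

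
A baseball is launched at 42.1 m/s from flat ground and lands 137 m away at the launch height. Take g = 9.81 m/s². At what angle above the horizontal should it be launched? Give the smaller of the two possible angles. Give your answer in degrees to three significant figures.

24.7°

R = v₀² sin 2θ / g gives sin 2θ = gR/v₀² = 9.81·137/42.1² = 0.7583.
2θ = 49.31° or 180° − 49.31° = 130.7°, so θ = 24.66° or 65.34°.
The smaller angle is 24.66°.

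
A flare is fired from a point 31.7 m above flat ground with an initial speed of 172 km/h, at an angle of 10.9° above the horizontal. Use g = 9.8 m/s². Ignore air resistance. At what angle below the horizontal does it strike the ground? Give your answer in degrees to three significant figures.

Convert: 172 km/h = 172/3.6 = 47.78 m/s.
Resolve: vₓ = 47.78 cos 10.9° = 46.92 m/s and v_y0 = 47.78 sin 10.9° = 9.035 m/s.
The projectile lands when y = 31.7 + (9.035) t − ½·9.80·t² = 0. Positive root: t = (9.035 + √(9.035² + 2·9.80·31.7)) / 9.80 = (9.035 + 26.51) / 9.80 = 3.627 s.
At impact: v_y = v_y0 − g t = −26.51 m/s; vₓ = 46.92 m/s.
Angle below horizontal: arctan(|v_y|/vₓ) = arctan(26.51/46.92) = 29.47°.

29.5°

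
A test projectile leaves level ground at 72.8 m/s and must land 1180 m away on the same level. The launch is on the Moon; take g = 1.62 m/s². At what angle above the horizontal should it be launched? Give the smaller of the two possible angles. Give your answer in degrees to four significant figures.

From R = (v₀²/g) sin 2θ: sin 2θ = 1.62 × 1180 / 5299.8 = 0.3607.
2θ = 21.14° or 180° − 21.14° = 158.9°, so θ = 10.57° or 79.43°.
The smaller angle is 10.57°.

10.57°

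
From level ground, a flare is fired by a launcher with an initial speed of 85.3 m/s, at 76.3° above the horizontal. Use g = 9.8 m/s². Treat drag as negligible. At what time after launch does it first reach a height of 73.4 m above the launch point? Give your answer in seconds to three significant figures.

0.938 s

vₓ = 85.30 cos 76.3° = 20.20 m/s; v_y0 = 85.30 sin 76.3° = 82.87 m/s.
Height y(t) = 82.87 t − 4.900 t² = 73.4 gives 4.900 t² − 82.87 t + 73.4 = 0.
Quadratic formula: t = (82.87 ± √5429.3) / 9.80 = (82.87 ± 73.68) / 9.80 → t = 0.9377 s or 15.98 s.
The first (ascending) time is 0.9377 s.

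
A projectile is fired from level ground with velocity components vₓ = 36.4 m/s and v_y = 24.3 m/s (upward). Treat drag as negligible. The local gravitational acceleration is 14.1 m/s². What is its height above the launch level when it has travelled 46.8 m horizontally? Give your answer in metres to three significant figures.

Time to reach x = 46.8 m: t = x/vₓ = 46.8/36.40 = 1.286 s.
Height: y = v_y0 t − ½ g t² = 24.30 × 1.286 − 7.050 × 1.286² = 31.24 − 11.65 = 19.59 m.

19.6 m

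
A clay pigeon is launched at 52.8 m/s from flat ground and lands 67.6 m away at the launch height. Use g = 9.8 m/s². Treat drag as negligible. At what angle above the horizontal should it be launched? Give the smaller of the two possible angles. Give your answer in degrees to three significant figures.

6.87°

From R = (v₀²/g) sin 2θ: sin 2θ = 9.80 × 67.6 / 2787.8 = 0.2376.
2θ = 13.75° or 180° − 13.75° = 166.3°, so θ = 6.873° or 83.13°.
The smaller angle is 6.873°.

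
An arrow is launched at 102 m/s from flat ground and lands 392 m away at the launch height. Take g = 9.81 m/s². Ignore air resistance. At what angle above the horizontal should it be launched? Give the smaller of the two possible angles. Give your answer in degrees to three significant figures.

10.8°

R = v₀² sin 2θ / g gives sin 2θ = gR/v₀² = 9.81·392/102² = 0.3696.
2θ = 21.69° or 180° − 21.69° = 158.3°, so θ = 10.85° or 79.15°.
The smaller angle is 10.85°.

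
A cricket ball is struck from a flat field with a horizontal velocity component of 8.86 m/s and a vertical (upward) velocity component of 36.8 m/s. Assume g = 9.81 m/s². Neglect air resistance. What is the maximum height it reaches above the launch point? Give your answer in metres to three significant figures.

69.0 m

At the apex v_y = 0, so H = v_y0²/(2g) = 36.80²/19.62 = 69.02 m.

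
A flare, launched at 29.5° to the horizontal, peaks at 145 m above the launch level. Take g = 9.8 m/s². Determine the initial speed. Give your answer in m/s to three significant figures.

At the peak v_y = 0, so v_y0 = √(2gH) = √(2 × 9.80 × 145) = 53.31 m/s.
v_y0 = v₀ sin θ ⇒ v₀ = 53.31 / sin 29.5° = 108.3 m/s.

108 m/s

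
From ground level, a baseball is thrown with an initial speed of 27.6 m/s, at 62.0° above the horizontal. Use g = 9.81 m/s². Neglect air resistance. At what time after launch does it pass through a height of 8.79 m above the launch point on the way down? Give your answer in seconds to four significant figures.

Horizontal component vₓ = 27.60 cos 62.0° = 12.96 m/s; vertical v_y0 = 27.60 sin 62.0° = 24.37 m/s.
Require v_y0 t − ½ g t² = 8.79, i.e. 4.905 t² − 24.37 t + 8.79 = 0.
Quadratic formula: t = (24.37 ± √421.41) / 9.81 = (24.37 ± 20.53) / 9.81 → t = 0.3916 s or 4.577 s.
The descending-branch root is 4.577 s.

4.577 s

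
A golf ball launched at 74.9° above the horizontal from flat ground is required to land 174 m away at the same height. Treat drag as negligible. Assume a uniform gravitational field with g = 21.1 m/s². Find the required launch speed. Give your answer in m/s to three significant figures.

On level ground R = v₀² sin 2θ / g ⇒ v₀ = √(gR / sin 2θ).
v₀ = √(21.1 × 174 / sin 149.8°) = √(3671 / 0.5030) = √7298.7 = 85.43 m/s.

85.4 m/s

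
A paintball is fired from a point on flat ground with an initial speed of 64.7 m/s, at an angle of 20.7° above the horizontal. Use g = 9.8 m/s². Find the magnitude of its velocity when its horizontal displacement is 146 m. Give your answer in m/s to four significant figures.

60.53 m/s

Resolve: vₓ = 64.70 cos 20.7° = 60.52 m/s and v_y0 = 64.70 sin 20.7° = 22.87 m/s.
Time to reach x = 146 m: t = x/vₓ = 146/60.52 = 2.412 s.
Vertical velocity there: v_y = v_y0 − g t = 22.87 − 9.80 × 2.412 = −0.7707 m/s.
Speed: √(vₓ² + v_y²) = √(60.52² + 0.7707²) = 60.53 m/s.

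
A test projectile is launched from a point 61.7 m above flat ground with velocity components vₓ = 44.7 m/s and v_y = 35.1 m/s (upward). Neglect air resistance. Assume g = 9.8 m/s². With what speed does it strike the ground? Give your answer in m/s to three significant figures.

66.6 m/s

The projectile lands when y = 61.7 + (35.10) t − ½·9.80·t² = 0. Positive root: t = (35.10 + √(35.10² + 2·9.80·61.7)) / 9.80 = (35.10 + 49.41) / 9.80 = 8.623 s.
Vertical velocity at impact: v_y = v_y0 − g t = 35.10 − 9.80 × 8.623 = −49.41 m/s.
Speed: |v| = √(vₓ² + v_y²) = √(44.70² + 49.41²) = 66.63 m/s.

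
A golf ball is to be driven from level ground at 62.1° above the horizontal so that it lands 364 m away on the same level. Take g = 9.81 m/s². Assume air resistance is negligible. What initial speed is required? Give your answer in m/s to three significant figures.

65.7 m/s

Level-ground range: R = v₀² sin(2θ)/g, so v₀ = √(gR / sin 2θ).
v₀ = √(9.81 × 364 / sin 124.2°) = √(3571 / 0.8271) = √4317.4 = 65.71 m/s.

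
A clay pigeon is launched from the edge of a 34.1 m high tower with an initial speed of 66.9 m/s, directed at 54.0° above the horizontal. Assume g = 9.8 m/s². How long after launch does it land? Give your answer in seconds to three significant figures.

11.6 s

Resolve: vₓ = 66.90 cos 54.0° = 39.32 m/s and v_y0 = 66.90 sin 54.0° = 54.12 m/s.
Vertical motion (up positive, ground at y = 0): 4.900 t² − (54.12) t − 34.1 = 0, so t = (54.12 + √(54.12² + 2·9.80·34.1)) / 9.80 = (54.12 + 59.98) / 9.80 = 11.64 s.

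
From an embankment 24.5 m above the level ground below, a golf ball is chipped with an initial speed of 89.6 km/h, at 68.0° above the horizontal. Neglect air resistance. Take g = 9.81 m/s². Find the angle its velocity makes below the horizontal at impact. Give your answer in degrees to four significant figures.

73.67°

Convert: 89.6 km/h = 89.6/3.6 = 24.89 m/s.
Horizontal component vₓ = 24.89 cos 68.0° = 9.324 m/s; vertical v_y0 = 24.89 sin 68.0° = 23.08 m/s.
The projectile lands when y = 24.5 + (23.08) t − ½·9.81·t² = 0. Positive root: t = (23.08 + √(23.08² + 2·9.81·24.5)) / 9.81 = (23.08 + 31.83) / 9.81 = 5.597 s.
At impact: v_y = v_y0 − g t = −31.83 m/s; vₓ = 9.324 m/s.
Angle below horizontal: arctan(|v_y|/vₓ) = arctan(31.83/9.324) = 73.67°.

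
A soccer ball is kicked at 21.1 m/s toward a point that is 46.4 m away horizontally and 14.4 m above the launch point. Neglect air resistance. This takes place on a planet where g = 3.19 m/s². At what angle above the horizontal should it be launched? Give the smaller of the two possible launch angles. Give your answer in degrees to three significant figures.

Trajectory: y = x tanθ − g x² (1 + tan²θ)/(2v₀²). With x = 46.4, y = 14.4, v₀ = 21.1, g = 3.19:
7.713 tan²θ − 46.4 tanθ + (22.11) = 0.
tanθ = [46.4 ± √(46.4² − 4 × 7.713 × (22.11))] / (2 × 7.713) = (46.4 ± 38.35) / 15.43, giving tanθ = 0.5218 or 5.494.
θ = 27.56° or 79.68°; the smaller is 27.56°.

27.6°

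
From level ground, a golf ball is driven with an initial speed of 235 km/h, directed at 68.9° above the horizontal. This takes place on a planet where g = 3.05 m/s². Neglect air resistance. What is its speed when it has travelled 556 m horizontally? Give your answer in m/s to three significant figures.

26.1 m/s

Convert: 235 km/h = 235/3.6 = 65.28 m/s.
Components: vₓ = 65.28 cos 68.9° = 23.50 m/s, v_y0 = 65.28 sin 68.9° = 60.90 m/s.
Time to reach x = 556 m: t = x/vₓ = 556/23.50 = 23.66 s.
Vertical velocity there: v_y = v_y0 − g t = 60.90 − 3.05 × 23.66 = −11.26 m/s.
Speed: √(vₓ² + v_y²) = √(23.50² + 11.26²) = 26.06 m/s.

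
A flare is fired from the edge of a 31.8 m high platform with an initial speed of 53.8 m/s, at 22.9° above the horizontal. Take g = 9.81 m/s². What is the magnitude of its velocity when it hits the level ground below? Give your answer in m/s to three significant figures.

Horizontal component vₓ = 53.80 cos 22.9° = 49.56 m/s; vertical v_y0 = 53.80 sin 22.9° = 20.93 m/s.
With up positive and y = 0 at the ground: y(t) = 31.8 + (20.93) t − 4.905 t². Setting y = 0 and taking the positive root: t = [20.93 + √(20.93² + 2·9.81·31.8)] / 9.81 = (20.93 + 32.59) / 9.81 = 5.456 s.
Vertical velocity at impact: v_y = v_y0 − g t = 20.93 − 9.81 × 5.456 = −32.59 m/s.
Speed: |v| = √(vₓ² + v_y²) = √(49.56² + 32.59²) = 59.32 m/s.

59.3 m/s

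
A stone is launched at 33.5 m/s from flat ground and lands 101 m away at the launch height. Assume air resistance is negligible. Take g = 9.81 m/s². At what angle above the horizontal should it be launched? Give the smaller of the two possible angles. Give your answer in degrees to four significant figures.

R = v₀² sin 2θ / g gives sin 2θ = gR/v₀² = 9.81·101/33.5² = 0.8829.
2θ = 61.99° or 180° − 61.99° = 118.0°, so θ = 31.00° or 59.00°.
The smaller angle is 31.00°.

31.00°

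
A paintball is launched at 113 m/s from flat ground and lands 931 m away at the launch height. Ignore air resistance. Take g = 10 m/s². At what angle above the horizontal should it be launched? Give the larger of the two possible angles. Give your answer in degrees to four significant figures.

From R = (v₀²/g) sin 2θ: sin 2θ = 10.0 × 931 / 12769 = 0.7291.
2θ = 46.81° or 180° − 46.81° = 133.2°, so θ = 23.41° or 66.59°.
The larger angle is 66.59°.

66.59°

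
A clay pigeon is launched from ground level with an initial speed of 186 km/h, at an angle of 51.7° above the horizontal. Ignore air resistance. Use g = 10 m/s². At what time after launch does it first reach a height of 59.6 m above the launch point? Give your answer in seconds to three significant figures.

1.93 s

Convert: 186 km/h = 186/3.6 = 51.67 m/s.
Resolve: vₓ = 51.67 cos 51.7° = 32.02 m/s and v_y0 = 51.67 sin 51.7° = 40.55 m/s.
Require v_y0 t − ½ g t² = 59.6, i.e. 5.000 t² − 40.55 t + 59.6 = 0.
Quadratic formula: t = (40.55 ± √452.04) / 10.0 = (40.55 ± 21.26) / 10.0 → t = 1.929 s or 6.181 s.
The first (ascending) time is 1.929 s.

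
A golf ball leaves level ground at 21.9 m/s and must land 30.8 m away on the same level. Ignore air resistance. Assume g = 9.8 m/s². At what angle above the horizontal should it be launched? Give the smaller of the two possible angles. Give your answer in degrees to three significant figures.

19.5°

Level-ground range R = v₀² sin(2θ)/g ⇒ sin(2θ) = gR/v₀² = 9.80 × 30.8 / 21.9² = 0.6293.
2θ = 39.00° or 180° − 39.00° = 141.0°, so θ = 19.50° or 70.50°.
The smaller angle is 19.50°.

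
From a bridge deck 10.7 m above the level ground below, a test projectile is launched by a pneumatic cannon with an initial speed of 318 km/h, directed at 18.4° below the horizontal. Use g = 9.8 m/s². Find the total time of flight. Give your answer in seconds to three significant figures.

0.361 s

Convert: 318 km/h = 318/3.6 = 88.33 m/s.
Components: vₓ = 88.33 cos 18.4° = 83.82 m/s, v_y0 = −27.88 m/s (downward).
The projectile lands when y = 10.7 + (−27.88) t − ½·9.80·t² = 0. Positive root: t = (−27.88 + √(27.88² + 2·9.80·10.7)) / 9.80 = (−27.88 + 31.42) / 9.80 = 0.3609 s.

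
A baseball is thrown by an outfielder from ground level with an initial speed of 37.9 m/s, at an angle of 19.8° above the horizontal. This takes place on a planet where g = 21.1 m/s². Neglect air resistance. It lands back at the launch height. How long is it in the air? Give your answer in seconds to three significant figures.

1.22 s

vₓ = 37.90 cos 19.8° = 35.66 m/s; v_y0 = 37.90 sin 19.8° = 12.84 m/s.
Landing at launch height ⇒ T = 2 v_y0 / g = 2 × 12.84 / 21.1 = 1.217 s.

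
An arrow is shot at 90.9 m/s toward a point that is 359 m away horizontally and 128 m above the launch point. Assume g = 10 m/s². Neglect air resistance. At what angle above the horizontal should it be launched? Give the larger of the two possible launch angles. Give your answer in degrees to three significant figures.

75.7°

Trajectory: y = x tanθ − g x² (1 + tan²θ)/(2v₀²). With x = 359, y = 128, v₀ = 90.9, g = 10.0:
77.99 tan²θ − 359 tanθ + (206.0) = 0.
tanθ = [359 ± √(359² − 4 × 77.99 × (206.0))] / (2 × 77.99) = (359 ± 254.2) / 156.0, giving tanθ = 0.6718 or 3.931.
θ = 33.89° or 75.73°; the larger is 75.73°.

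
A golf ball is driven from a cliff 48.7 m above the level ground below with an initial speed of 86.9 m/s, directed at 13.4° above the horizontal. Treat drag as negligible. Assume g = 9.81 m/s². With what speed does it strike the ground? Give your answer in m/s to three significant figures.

Components: vₓ = 86.90 cos 13.4° = 84.53 m/s, v_y0 = 86.90 sin 13.4° = 20.14 m/s.
Vertical motion (up positive, ground at y = 0): 4.905 t² − (20.14) t − 48.7 = 0, so t = (20.14 + √(20.14² + 2·9.81·48.7)) / 9.81 = (20.14 + 36.89) / 9.81 = 5.814 s.
Vertical velocity at impact: v_y = v_y0 − g t = 20.14 − 9.81 × 5.814 = −36.89 m/s.
Speed: |v| = √(vₓ² + v_y²) = √(84.53² + 36.89²) = 92.23 m/s.

92.2 m/s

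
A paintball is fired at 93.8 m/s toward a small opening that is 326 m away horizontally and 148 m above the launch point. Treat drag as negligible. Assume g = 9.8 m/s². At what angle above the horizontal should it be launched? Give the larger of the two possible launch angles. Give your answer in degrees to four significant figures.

Trajectory: y = x tanθ − g x² (1 + tan²θ)/(2v₀²). With x = 326, y = 148, v₀ = 93.8, g = 9.80:
59.19 tan²θ − 326 tanθ + (207.2) = 0.
tanθ = [326 ± √(326² − 4 × 59.19 × (207.2))] / (2 × 59.19) = (326 ± 239.2) / 118.4, giving tanθ = 0.7331 or 4.775.
θ = 36.25° or 78.17°; the larger is 78.17°.

78.17°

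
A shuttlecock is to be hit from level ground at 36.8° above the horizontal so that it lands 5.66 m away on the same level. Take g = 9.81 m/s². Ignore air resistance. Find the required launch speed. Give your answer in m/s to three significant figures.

From R = (v₀² / g) sin 2θ: v₀ = √(gR / sin 2θ).
v₀ = √(9.81 × 5.66 / sin 73.60°) = √(55.52 / 0.9593) = √57.879 = 7.608 m/s.

7.61 m/s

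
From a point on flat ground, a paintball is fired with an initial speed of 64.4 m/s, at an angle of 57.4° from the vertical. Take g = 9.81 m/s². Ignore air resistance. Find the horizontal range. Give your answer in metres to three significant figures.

384 m

Resolve: vₓ = 64.40 sin 57.4° = 54.25 m/s and v_y0 = 64.40 cos 57.4° = 34.70 m/s.
Time aloft: T = 2 v_y0 / g = 2 × 34.70 / 9.81 = 7.074 s.
Range: R = vₓ T = 54.25 × 7.074 = 383.8 m.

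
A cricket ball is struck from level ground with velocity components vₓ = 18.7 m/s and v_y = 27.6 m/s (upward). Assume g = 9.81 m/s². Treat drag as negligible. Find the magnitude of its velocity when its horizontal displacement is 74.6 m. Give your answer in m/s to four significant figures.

21.97 m/s

Time to reach x = 74.6 m: t = x/vₓ = 74.6/18.70 = 3.989 s.
Vertical velocity there: v_y = v_y0 − g t = 27.60 − 9.81 × 3.989 = −11.54 m/s.
Speed: √(vₓ² + v_y²) = √(18.70² + 11.54²) = 21.97 m/s.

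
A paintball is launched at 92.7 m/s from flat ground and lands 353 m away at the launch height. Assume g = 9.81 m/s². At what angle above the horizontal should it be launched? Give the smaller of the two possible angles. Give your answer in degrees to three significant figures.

From R = (v₀²/g) sin 2θ: sin 2θ = 9.81 × 353 / 8593.3 = 0.4030.
2θ = 23.76° or 180° − 23.76° = 156.2°, so θ = 11.88° or 78.12°.
The smaller angle is 11.88°.

11.9°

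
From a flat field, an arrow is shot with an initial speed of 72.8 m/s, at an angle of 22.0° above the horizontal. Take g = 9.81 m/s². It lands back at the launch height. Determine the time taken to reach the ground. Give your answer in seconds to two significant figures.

Components: vₓ = 72.80 cos 22.0° = 67.50 m/s, v_y0 = 72.80 sin 22.0° = 27.27 m/s.
Time of flight on level ground: T = 2 v_y0 / g = 2 × 27.27 / 9.81 = 5.560 s.

5.6 s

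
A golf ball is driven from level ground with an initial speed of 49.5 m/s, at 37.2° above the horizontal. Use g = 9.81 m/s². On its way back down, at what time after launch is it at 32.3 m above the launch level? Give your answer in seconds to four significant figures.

4.701 s

Horizontal component vₓ = 49.50 cos 37.2° = 39.43 m/s; vertical v_y0 = 49.50 sin 37.2° = 29.93 m/s.
Require v_y0 t − ½ g t² = 32.3, i.e. 4.905 t² − 29.93 t + 32.3 = 0.
Quadratic formula: t = (29.93 ± √261.94) / 9.81 = (29.93 ± 16.18) / 9.81 → t = 1.401 s or 4.701 s.
The descending-branch root is 4.701 s.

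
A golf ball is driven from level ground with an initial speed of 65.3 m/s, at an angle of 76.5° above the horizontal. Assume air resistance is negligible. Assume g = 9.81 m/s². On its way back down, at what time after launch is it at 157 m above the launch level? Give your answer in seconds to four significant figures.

vₓ = 65.30 cos 76.5° = 15.24 m/s; v_y0 = 65.30 sin 76.5° = 63.50 m/s.
Require v_y0 t − ½ g t² = 157, i.e. 4.905 t² − 63.50 t + 157 = 0.
t = [63.50 ± √(63.50² − 2·9.81·157)] / 9.81 = (63.50 ± 30.84) / 9.81, so t = 3.328 s or t = 9.617 s.
The descending-branch root is 9.617 s.

9.617 s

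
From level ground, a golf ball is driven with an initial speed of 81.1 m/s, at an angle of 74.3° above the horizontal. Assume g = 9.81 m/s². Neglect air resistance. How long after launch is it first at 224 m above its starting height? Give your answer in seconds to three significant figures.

Horizontal component vₓ = 81.10 cos 74.3° = 21.95 m/s; vertical v_y0 = 81.10 sin 74.3° = 78.07 m/s.
Set y = v_y0 t − ½ g t² = 224: 4.905 t² − 78.07 t + 224 = 0.
t = [78.07 ± √(78.07² − 2·9.81·224)] / 9.81 = (78.07 ± 41.24) / 9.81, so t = 3.755 s or t = 12.16 s.
The first (ascending) time is 3.755 s.

3.75 s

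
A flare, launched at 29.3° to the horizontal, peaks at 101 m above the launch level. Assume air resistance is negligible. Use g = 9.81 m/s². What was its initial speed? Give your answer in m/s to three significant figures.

91.0 m/s

At the peak v_y = 0, so v_y0 = √(2gH) = √(2 × 9.81 × 101) = 44.52 m/s.
v_y0 = v₀ sin θ ⇒ v₀ = 44.52 / sin 29.3° = 90.96 m/s.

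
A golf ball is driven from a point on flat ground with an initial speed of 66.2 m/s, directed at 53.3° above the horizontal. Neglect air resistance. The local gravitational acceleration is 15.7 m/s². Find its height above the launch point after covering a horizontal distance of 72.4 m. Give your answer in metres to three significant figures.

70.8 m

vₓ = 66.20 cos 53.3° = 39.56 m/s; v_y0 = 66.20 sin 53.3° = 53.08 m/s.
At x = 72.4 m, t = x/vₓ = 72.4/39.56 = 1.830 s.
Height: y = v_y0 t − ½ g t² = 53.08 × 1.830 − 7.850 × 1.830² = 97.13 − 26.29 = 70.84 m.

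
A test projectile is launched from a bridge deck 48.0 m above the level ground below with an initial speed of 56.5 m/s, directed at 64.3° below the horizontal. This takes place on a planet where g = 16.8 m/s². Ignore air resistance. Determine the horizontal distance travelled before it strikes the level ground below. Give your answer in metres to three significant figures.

Horizontal component vₓ = 56.50 cos 64.3° = 24.50 m/s; vertical v_y0 = −50.91 m/s (downward).
With up positive and y = 0 at the ground: y(t) = 48.0 + (−50.91) t − 8.400 t². Setting y = 0 and taking the positive root: t = [−50.91 + √(50.91² + 2·16.8·48.0)] / 16.8 = (−50.91 + 64.84) / 16.8 = 0.8293 s.
Horizontal distance: R = vₓ t = 24.50 × 0.8293 = 20.32 m.

20.3 m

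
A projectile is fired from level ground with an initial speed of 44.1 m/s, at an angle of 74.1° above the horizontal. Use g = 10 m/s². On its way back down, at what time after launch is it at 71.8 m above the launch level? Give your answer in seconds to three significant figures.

6.15 s

Horizontal component vₓ = 44.10 cos 74.1° = 12.08 m/s; vertical v_y0 = 44.10 sin 74.1° = 42.41 m/s.
Height y(t) = 42.41 t − 5.000 t² = 71.8 gives 5.000 t² − 42.41 t + 71.8 = 0.
Quadratic formula: t = (42.41 ± √362.84) / 10.0 = (42.41 ± 19.05) / 10.0 → t = 2.336 s or 6.146 s.
The descending-branch root is 6.146 s.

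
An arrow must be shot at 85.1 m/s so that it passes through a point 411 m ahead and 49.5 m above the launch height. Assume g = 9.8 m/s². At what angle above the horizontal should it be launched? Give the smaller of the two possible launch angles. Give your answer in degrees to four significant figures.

Trajectory: y = x tanθ − g x² (1 + tan²θ)/(2v₀²). With x = 411, y = 49.5, v₀ = 85.1, g = 9.80:
114.3 tan²θ − 411 tanθ + (163.8) = 0.
tanθ = [411 ± √(411² − 4 × 114.3 × (163.8))] / (2 × 114.3) = (411 ± 306.7) / 228.6, giving tanθ = 0.4565 or 3.140.
θ = 24.54° or 72.33°; the smaller is 24.54°.

24.54°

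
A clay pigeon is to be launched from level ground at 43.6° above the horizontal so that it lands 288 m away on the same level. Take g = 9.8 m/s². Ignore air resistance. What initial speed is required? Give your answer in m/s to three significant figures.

53.2 m/s

On level ground R = v₀² sin 2θ / g ⇒ v₀ = √(gR / sin 2θ).
v₀ = √(9.80 × 288 / sin 87.20°) = √(2822 / 0.9988) = √2825.8 = 53.16 m/s.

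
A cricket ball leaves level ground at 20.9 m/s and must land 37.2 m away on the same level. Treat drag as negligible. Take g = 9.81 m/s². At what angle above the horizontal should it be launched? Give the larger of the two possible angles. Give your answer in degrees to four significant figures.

61.67°

R = v₀² sin 2θ / g gives sin 2θ = gR/v₀² = 9.81·37.2/20.9² = 0.8354.
2θ = 56.66° or 180° − 56.66° = 123.3°, so θ = 28.33° or 61.67°.
The larger angle is 61.67°.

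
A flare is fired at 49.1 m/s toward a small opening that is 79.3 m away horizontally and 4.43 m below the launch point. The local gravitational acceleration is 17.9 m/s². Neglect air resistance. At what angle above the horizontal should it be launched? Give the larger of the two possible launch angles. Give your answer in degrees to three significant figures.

72.3°

Trajectory: y = x tanθ − g x² (1 + tan²θ)/(2v₀²). With x = 79.3, y = −4.43, v₀ = 49.1, g = 17.9:
23.35 tan²θ − 79.3 tanθ + (18.92) = 0.
tanθ = [79.3 ± √(79.3² − 4 × 23.35 × (18.92))] / (2 × 23.35) = (79.3 ± 67.25) / 46.69, giving tanθ = 0.2582 or 3.139.
θ = 14.48° or 72.33°; the larger is 72.33°.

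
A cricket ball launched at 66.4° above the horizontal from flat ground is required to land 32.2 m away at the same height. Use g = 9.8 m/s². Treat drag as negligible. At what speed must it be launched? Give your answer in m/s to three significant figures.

Level-ground range: R = v₀² sin(2θ)/g, so v₀ = √(gR / sin 2θ).
v₀ = √(9.80 × 32.2 / sin 132.8°) = √(315.6 / 0.7337) = √430.08 = 20.74 m/s.

20.7 m/s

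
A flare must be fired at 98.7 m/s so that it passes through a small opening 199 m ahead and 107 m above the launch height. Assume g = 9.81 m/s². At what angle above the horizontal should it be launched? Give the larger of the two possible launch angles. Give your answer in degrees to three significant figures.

Trajectory: y = x tanθ − g x² (1 + tan²θ)/(2v₀²). With x = 199, y = 107, v₀ = 98.7, g = 9.81:
19.94 tan²θ − 199 tanθ + (126.9) = 0.
tanθ = [199 ± √(199² − 4 × 19.94 × (126.9))] / (2 × 19.94) = (199 ± 171.7) / 39.88, giving tanθ = 0.6849 or 9.295.
θ = 34.41° or 83.86°; the larger is 83.86°.

83.9°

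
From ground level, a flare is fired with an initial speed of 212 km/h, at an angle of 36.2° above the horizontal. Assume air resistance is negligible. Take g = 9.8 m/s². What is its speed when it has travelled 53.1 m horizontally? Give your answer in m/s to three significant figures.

Convert: 212 km/h = 212/3.6 = 58.89 m/s.
Components: vₓ = 58.89 cos 36.2° = 47.52 m/s, v_y0 = 58.89 sin 36.2° = 34.78 m/s.
At x = 53.1 m, t = x/vₓ = 53.1/47.52 = 1.117 s.
Vertical velocity there: v_y = v_y0 − g t = 34.78 − 9.80 × 1.117 = 23.83 m/s.
Speed: √(vₓ² + v_y²) = √(47.52² + 23.83²) = 53.16 m/s.

53.2 m/s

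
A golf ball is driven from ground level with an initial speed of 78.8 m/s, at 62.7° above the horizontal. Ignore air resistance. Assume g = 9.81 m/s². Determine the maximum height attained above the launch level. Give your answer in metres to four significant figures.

Horizontal component vₓ = 78.80 cos 62.7° = 36.14 m/s; vertical v_y0 = 78.80 sin 62.7° = 70.02 m/s.
At the apex v_y = 0, so H = v_y0²/(2g) = 70.02²/19.62 = 249.9 m.

249.9 m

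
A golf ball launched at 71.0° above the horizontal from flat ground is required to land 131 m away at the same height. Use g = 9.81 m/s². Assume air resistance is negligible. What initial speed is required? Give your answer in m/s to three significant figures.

45.7 m/s

From R = (v₀² / g) sin 2θ: v₀ = √(gR / sin 2θ).
v₀ = √(9.81 × 131 / sin 142.0°) = √(1285 / 0.6157) = √2087.4 = 45.69 m/s.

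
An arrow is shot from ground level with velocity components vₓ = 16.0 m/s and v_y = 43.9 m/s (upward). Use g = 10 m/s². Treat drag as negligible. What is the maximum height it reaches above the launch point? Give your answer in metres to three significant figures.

Peak height H = v_y0² / (2g) = 1927.2 / 20.00 = 96.36 m.

96.4 m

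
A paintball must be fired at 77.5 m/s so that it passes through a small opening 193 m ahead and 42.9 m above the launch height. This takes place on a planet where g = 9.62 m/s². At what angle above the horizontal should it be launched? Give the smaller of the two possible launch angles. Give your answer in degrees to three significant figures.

21.9°

Trajectory: y = x tanθ − g x² (1 + tan²θ)/(2v₀²). With x = 193, y = 42.9, v₀ = 77.5, g = 9.62:
29.83 tan²θ − 193 tanθ + (72.73) = 0.
tanθ = [193 ± √(193² − 4 × 29.83 × (72.73))] / (2 × 29.83) = (193 ± 169.0) / 59.66, giving tanθ = 0.4018 or 6.068.
θ = 21.89° or 80.64°; the smaller is 21.89°.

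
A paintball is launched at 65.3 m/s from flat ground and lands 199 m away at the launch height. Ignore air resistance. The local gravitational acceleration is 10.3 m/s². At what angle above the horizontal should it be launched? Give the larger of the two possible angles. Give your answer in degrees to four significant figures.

75.63°

From R = (v₀²/g) sin 2θ: sin 2θ = 10.3 × 199 / 4264.1 = 0.4807.
2θ = 28.73° or 180° − 28.73° = 151.3°, so θ = 14.37° or 75.63°.
The larger angle is 75.63°.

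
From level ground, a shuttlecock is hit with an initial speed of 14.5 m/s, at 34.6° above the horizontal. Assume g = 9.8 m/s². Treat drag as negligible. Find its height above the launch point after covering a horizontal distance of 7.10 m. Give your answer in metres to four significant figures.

vₓ = 14.50 cos 34.6° = 11.94 m/s; v_y0 = 14.50 sin 34.6° = 8.234 m/s.
At x = 7.10 m, t = x/vₓ = 7.10/11.94 = 0.5949 s.
Height: y = v_y0 t − ½ g t² = 8.234 × 0.5949 − 4.900 × 0.5949² = 4.898 − 1.734 = 3.164 m.

3.164 m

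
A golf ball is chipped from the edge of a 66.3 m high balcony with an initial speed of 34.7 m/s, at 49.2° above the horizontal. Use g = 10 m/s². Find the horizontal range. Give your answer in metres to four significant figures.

161.4 m

Resolve: vₓ = 34.70 cos 49.2° = 22.67 m/s and v_y0 = 34.70 sin 49.2° = 26.27 m/s.
With up positive and y = 0 at the ground: y(t) = 66.3 + (26.27) t − 5.000 t². Setting y = 0 and taking the positive root: t = [26.27 + √(26.27² + 2·10.0·66.3)] / 10.0 = (26.27 + 44.90) / 10.0 = 7.117 s.
Horizontal distance: R = vₓ t = 22.67 × 7.117 = 161.4 m.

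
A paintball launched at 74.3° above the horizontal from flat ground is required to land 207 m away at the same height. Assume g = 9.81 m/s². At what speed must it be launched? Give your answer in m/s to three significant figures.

62.4 m/s

On level ground R = v₀² sin 2θ / g ⇒ v₀ = √(gR / sin 2θ).
v₀ = √(9.81 × 207 / sin 148.6°) = √(2031 / 0.5210) = √3897.6 = 62.43 m/s.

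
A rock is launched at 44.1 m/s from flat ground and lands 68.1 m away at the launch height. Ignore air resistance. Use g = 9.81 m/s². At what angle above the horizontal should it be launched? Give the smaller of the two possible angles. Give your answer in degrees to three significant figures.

10.0°

Level-ground range R = v₀² sin(2θ)/g ⇒ sin(2θ) = gR/v₀² = 9.81 × 68.1 / 44.1² = 0.3435.
2θ = 20.09° or 180° − 20.09° = 159.9°, so θ = 10.05° or 79.95°.
The smaller angle is 10.05°.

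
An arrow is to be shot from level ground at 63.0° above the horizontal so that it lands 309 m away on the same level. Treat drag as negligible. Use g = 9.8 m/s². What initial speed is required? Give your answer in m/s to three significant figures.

61.2 m/s

On level ground R = v₀² sin 2θ / g ⇒ v₀ = √(gR / sin 2θ).
v₀ = √(9.80 × 309 / sin 126.0°) = √(3028 / 0.8090) = √3743.1 = 61.18 m/s.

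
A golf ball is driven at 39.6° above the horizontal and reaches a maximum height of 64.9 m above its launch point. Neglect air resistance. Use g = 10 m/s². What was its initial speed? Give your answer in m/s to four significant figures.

At the peak v_y = 0, so v_y0 = √(2gH) = √(2 × 10.0 × 64.9) = 36.03 m/s.
v_y0 = v₀ sin θ ⇒ v₀ = 36.03 / sin 39.6° = 56.52 m/s.

56.52 m/s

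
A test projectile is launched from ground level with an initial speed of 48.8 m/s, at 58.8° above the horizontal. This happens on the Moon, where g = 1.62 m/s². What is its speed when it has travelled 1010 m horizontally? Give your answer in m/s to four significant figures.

34.16 m/s

Components: vₓ = 48.80 cos 58.8° = 25.28 m/s, v_y0 = 48.80 sin 58.8° = 41.74 m/s.
At x = 1010 m, t = x/vₓ = 1010/25.28 = 39.95 s.
Vertical velocity there: v_y = v_y0 − g t = 41.74 − 1.62 × 39.95 = −22.98 m/s.
Speed: √(vₓ² + v_y²) = √(25.28² + 22.98²) = 34.16 m/s.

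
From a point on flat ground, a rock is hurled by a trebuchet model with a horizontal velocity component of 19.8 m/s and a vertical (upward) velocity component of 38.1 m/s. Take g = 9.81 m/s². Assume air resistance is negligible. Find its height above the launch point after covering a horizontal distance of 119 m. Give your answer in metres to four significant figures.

51.81 m

x = vₓ t ⇒ t = 119/19.80 = 6.010 s.
Height: y = v_y0 t − ½ g t² = 38.10 × 6.010 − 4.905 × 6.010² = 229.0 − 177.2 = 51.81 m.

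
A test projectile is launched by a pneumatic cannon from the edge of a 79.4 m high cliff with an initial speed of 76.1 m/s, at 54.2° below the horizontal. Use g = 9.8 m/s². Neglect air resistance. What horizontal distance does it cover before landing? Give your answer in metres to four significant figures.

vₓ = 76.10 cos 54.2° = 44.52 m/s; v_y0 = −61.72 m/s (downward).
The projectile lands when y = 79.4 + (−61.72) t − ½·9.80·t² = 0. Positive root: t = (−61.72 + √(61.72² + 2·9.80·79.4)) / 9.80 = (−61.72 + 73.25) / 9.80 = 1.177 s.
Horizontal distance: R = vₓ t = 44.52 × 1.177 = 52.37 m.

52.37 m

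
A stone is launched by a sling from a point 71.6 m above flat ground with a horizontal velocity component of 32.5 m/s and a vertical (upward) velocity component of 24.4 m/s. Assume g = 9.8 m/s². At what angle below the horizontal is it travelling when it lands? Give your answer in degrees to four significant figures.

53.98°

With up positive and y = 0 at the ground: y(t) = 71.6 + (24.40) t − 4.900 t². Setting y = 0 and taking the positive root: t = [24.40 + √(24.40² + 2·9.80·71.6)] / 9.80 = (24.40 + 44.71) / 9.80 = 7.052 s.
At impact: v_y = v_y0 − g t = −44.71 m/s; vₓ = 32.50 m/s.
Angle below horizontal: arctan(|v_y|/vₓ) = arctan(44.71/32.50) = 53.98°.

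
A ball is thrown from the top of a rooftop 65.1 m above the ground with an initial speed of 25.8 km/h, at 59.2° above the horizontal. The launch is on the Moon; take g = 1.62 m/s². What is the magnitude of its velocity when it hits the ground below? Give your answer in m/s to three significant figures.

Convert: 25.8 km/h = 25.8/3.6 = 7.167 m/s.
Horizontal component vₓ = 7.167 cos 59.2° = 3.670 m/s; vertical v_y0 = 7.167 sin 59.2° = 6.156 m/s.
The projectile lands when y = 65.1 + (6.156) t − ½·1.62·t² = 0. Positive root: t = (6.156 + √(6.156² + 2·1.62·65.1)) / 1.62 = (6.156 + 15.77) / 1.62 = 13.54 s.
Vertical velocity at impact: v_y = v_y0 − g t = 6.156 − 1.62 × 13.54 = −15.77 m/s.
Speed: |v| = √(vₓ² + v_y²) = √(3.670² + 15.77²) = 16.20 m/s.

16.2 m/s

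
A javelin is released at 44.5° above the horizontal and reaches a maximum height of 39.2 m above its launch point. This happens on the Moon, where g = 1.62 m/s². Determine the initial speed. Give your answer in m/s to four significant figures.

16.08 m/s

At the peak v_y = 0, so v_y0 = √(2gH) = √(2 × 1.62 × 39.2) = 11.27 m/s.
v_y0 = v₀ sin θ ⇒ v₀ = 11.27 / sin 44.5° = 16.08 m/s.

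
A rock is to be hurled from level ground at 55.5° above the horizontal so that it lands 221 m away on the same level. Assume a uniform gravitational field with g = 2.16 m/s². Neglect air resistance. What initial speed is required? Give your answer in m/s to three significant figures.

22.6 m/s

On level ground R = v₀² sin 2θ / g ⇒ v₀ = √(gR / sin 2θ).
v₀ = √(2.16 × 221 / sin 111.0°) = √(477.4 / 0.9336) = √511.32 = 22.61 m/s.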